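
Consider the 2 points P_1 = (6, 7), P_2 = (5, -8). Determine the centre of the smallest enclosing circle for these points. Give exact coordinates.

(5.5, -0.5)

The smallest circle enclosing two points has them as diameter endpoints.
Centre = midpoint = (5.5, -0.5); r² = |P_1P_2|²/4 = 226/4 = 56.5.
Centre = (5.5, -0.5).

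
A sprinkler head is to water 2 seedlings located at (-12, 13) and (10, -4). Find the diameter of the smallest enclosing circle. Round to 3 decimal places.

27.803

The smallest circle enclosing two points has them as diameter endpoints.
Centre = midpoint = (-1, 4.5); r² = |(-12, 13)−(10, -4)|²/4 = 773/4 = 193.25.
Diameter = 2r = 2√(193.25) ≈ 27.803.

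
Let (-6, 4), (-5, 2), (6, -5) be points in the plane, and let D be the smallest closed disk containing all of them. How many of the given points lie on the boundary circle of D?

Call the three points A, B, C in the order given.
Side lengths²: AB² = 5, AC² = 225, BC² = 170.
Since AC² = 225 ≥ 170 + 5 = 175, the angle opposite AC is not acute, so the smallest enclosing circle has AC as diameter.
Centre = midpoint of AC = (0, -0.5), r² = 225/4 = 56.25.
The points at distance exactly r from the centre are (-6, 4), (6, -5) — 2 points.

2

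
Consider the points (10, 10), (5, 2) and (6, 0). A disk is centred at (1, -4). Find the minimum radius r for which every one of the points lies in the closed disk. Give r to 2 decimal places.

16.64

The required radius is the distance from (1, -4) to the farthest point.
Squared distances: 277, 52, 41.
Maximum is 277, attained at (10, 10).
r = √277 ≈ 16.64.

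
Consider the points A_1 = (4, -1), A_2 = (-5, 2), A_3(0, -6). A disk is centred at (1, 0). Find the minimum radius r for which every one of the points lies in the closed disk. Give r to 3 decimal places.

6.325

The required radius is the distance from (1, 0) to the farthest point.
Squared distances: 10, 40, 37.
Maximum is 40, attained at A_2.
r = √40 ≈ 6.325.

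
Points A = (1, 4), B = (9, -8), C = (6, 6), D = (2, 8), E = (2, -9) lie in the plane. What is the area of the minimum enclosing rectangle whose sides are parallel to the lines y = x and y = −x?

218.5

In coordinates u = x + y, v = x − y the rectangle is axis-aligned; the map (x,y)→(u,v) scales areas by 2.
u-values: 5, 1, 12, 10, -7; range = 12 − (-7) = 19.
v-values: -3, 17, 0, -6, 11; range = 17 − (-6) = 23.
Area = (19 × 23) / 2 = 218.5.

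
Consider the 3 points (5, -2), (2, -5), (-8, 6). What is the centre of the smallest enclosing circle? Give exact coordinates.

(-71/42, 71/42)

Call the three points A, B, C in the order given.
Side lengths²: AB² = 18, AC² = 233, BC² = 221.
Since AC² = 233 < 221 + 18 = 239, the triangle is acute, so the smallest enclosing circle is the circumcircle.
Circumcentre = (-71/42, 71/42), r² = 51493/882.
Centre = (-71/42, 71/42).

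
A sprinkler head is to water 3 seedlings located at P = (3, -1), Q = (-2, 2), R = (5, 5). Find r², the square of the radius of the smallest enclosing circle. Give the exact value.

2465/162

Side lengths²: PQ² = 34, PR² = 40, QR² = 58.
Since QR² = 58 < 40 + 34 = 74, the triangle is acute, so the smallest enclosing circle is the circumcircle.
Circumcentre = (11/6, 49/18), r² = 2465/162.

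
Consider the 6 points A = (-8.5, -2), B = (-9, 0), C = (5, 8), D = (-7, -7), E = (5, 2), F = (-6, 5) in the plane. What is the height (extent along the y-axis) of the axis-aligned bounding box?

15

max y = 8, min y = -7, so height = 15.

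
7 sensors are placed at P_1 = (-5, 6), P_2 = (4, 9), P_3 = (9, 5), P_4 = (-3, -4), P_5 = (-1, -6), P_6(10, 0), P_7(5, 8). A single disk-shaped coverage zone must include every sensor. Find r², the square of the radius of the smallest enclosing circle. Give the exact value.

22765/338

The minimum enclosing circle of a finite set is fixed by two of the points (as a diameter) or three (as a circumcircle).
The minimum enclosing circle is determined by three boundary points: P_1, P_5, P_6.
Their circumcentre is (51/26, 43/26) with r² = 22765/338.
The farthest remaining point P_3 is at distance² 20529/338 ≤ 22765/338.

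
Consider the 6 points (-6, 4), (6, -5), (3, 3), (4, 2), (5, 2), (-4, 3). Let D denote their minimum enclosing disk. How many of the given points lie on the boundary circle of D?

The minimum enclosing circle of a finite set is fixed by two of the points (as a diameter) or three (as a circumcircle).
The farthest pair is (-6, 4)–(6, -5) with squared distance 225. The circle on this segment as diameter has centre (0, -0.5) and r² = 225/4 = 56.25.
Check (3, 3): distance² to centre = 21.25 ≤ 56.25, so it lies inside.
All remaining points lie in this disk, and no smaller disk contains both endpoints, so this is the minimum enclosing circle.
The points at distance exactly r from the centre are (-6, 4), (6, -5) — 2 points.

2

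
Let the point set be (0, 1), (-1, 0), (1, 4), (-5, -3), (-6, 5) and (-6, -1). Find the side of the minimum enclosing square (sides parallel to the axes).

The bounding box has width 7 and height 8.
An axis-aligned square enclosing the set must have side ≥ max(width, height).
So the minimum side is max(7, 8) = 8.

8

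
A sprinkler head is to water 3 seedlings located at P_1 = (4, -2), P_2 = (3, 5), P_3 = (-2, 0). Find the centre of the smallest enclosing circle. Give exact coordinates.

(1.75, 1.25)

Side lengths²: P_1P_2² = 50, P_1P_3² = 40, P_2P_3² = 50.
Since P_2P_3² = 50 < 50 + 40 = 90, the triangle is acute, so the smallest enclosing circle is the circumcircle.
Circumcentre = (1.75, 1.25), r² = 15.625.
Centre = (1.75, 1.25).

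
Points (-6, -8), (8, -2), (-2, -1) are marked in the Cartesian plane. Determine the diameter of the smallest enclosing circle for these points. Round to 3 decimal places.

15.232

Call the three points A, B, C in the order given.
Side lengths²: AB² = 232, AC² = 65, BC² = 101.
Since AB² = 232 ≥ 101 + 65 = 166, the angle opposite AB is not acute, so the smallest enclosing circle has AB as diameter.
Centre = midpoint of AB = (1, -5), r² = 232/4 = 58.
Diameter = 2r = 2√58 ≈ 15.232.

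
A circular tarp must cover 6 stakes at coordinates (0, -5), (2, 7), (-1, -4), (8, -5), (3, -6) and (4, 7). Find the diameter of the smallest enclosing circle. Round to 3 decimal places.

By Welzl's lemma the MEC is supported by two points (diametrically opposite) or three points (on a circumcircle).
The minimum enclosing circle is determined by three boundary points: (0, -5), (2, 7), (8, -5).
Their circumcentre is (4, 0.5) with r² = 46.25.
The farthest remaining point (-1, -4) is at distance² 45.25 ≤ 46.25.
Diameter = 2r = 2√(46.25) ≈ 13.601.

13.601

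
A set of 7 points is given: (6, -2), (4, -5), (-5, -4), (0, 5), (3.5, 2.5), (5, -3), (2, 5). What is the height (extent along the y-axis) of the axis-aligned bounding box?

max y = 5, min y = -5, so height = 10.

10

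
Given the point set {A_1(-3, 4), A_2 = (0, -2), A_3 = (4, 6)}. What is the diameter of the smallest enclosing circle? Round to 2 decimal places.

9.10

Side lengths²: A_1A_2² = 45, A_1A_3² = 53, A_2A_3² = 80.
Since A_2A_3² = 80 < 53 + 45 = 98, the triangle is acute, so the smallest enclosing circle is the circumcircle.
Circumcentre = (1.25, 2.375), r² = 20.703125.
Diameter = 2r = 2√(20.703125) ≈ 9.10.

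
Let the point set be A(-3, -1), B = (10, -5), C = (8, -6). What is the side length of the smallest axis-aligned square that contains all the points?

13

The bounding box has width 13 and height 5.
An axis-aligned square enclosing the set must have side ≥ max(width, height).
So the minimum side is max(13, 5) = 13.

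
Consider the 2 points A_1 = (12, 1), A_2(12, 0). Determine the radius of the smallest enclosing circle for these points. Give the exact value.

The smallest circle enclosing two points has them as diameter endpoints.
Centre = midpoint = (12, 0.5); r² = |A_1A_2|²/4 = 1/4 = 0.25.
r = √(0.25) = 0.5.

0.5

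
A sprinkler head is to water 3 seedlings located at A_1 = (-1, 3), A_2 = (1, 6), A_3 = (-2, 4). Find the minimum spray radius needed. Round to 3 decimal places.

1.838

Side lengths²: A_1A_2² = 13, A_1A_3² = 2, A_2A_3² = 13.
Since A_2A_3² = 13 < 13 + 2 = 15, the triangle is acute, so the smallest enclosing circle is the circumcircle.
Circumcentre = (-0.3, 4.7), r² = 3.38.
r = √(3.38) ≈ 1.838.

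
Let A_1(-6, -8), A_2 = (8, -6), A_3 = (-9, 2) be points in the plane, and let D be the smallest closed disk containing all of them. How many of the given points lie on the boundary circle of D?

Side lengths²: A_1A_2² = 200, A_1A_3² = 109, A_2A_3² = 353.
Since A_2A_3² = 353 ≥ 200 + 109 = 309, the angle opposite A_2A_3 is not acute, so the smallest enclosing circle has A_2A_3 as diameter.
Centre = midpoint of A_2A_3 = (-0.5, -2), r² = 353/4 = 88.25.
The points at distance exactly r from the centre are A_2, A_3 — 2 points.

2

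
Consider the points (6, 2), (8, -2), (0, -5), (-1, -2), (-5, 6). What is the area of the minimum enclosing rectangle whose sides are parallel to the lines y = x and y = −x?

136.5

In coordinates u = x + y, v = x − y the rectangle is axis-aligned; the map (x,y)→(u,v) scales areas by 2.
u-values: 8, 6, -5, -3, 1; range = 8 − (-5) = 13.
v-values: 4, 10, 5, 1, -11; range = 10 − (-11) = 21.
Area = (13 × 21) / 2 = 136.5.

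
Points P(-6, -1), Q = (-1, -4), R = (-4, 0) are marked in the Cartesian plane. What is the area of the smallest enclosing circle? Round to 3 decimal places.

Side lengths²: PQ² = 34, PR² = 5, QR² = 25.
Since PQ² = 34 ≥ 25 + 5 = 30, the angle opposite PQ is not acute, so the smallest enclosing circle has PQ as diameter.
Centre = midpoint of PQ = (-3.5, -2.5), r² = 34/4 = 8.5.
Area = π·r² = π·8.5 ≈ 26.704.

26.704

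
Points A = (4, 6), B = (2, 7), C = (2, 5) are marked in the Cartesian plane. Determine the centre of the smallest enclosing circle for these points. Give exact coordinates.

(2.75, 6)

Side lengths²: AB² = 5, AC² = 5, BC² = 4.
Since AC² = 5 < 5 + 4 = 9, the triangle is acute, so the smallest enclosing circle is the circumcircle.
Circumcentre = (2.75, 6), r² = 1.5625.
Centre = (2.75, 6).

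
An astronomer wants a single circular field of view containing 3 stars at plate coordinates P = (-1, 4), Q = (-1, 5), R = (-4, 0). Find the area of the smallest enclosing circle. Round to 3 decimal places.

Side lengths²: PQ² = 1, PR² = 25, QR² = 34.
Since QR² = 34 ≥ 25 + 1 = 26, the angle opposite QR is not acute, so the smallest enclosing circle has QR as diameter.
Centre = midpoint of QR = (-2.5, 2.5), r² = 34/4 = 8.5.
Area = π·r² = π·8.5 ≈ 26.704.

26.704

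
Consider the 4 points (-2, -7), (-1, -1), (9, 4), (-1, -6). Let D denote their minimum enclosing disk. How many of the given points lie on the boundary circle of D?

By Welzl's lemma the MEC is supported by two points (diametrically opposite) or three points (on a circumcircle).
The farthest pair is (-2, -7)–(9, 4) with squared distance 242. The circle on this segment as diameter has centre (3.5, -1.5) and r² = 242/4 = 60.5.
Check (-1, -1): distance² to centre = 20.5 ≤ 60.5, so it lies inside.
All remaining points lie in this disk, and no smaller disk contains both endpoints, so this is the minimum enclosing circle.
The points at distance exactly r from the centre are (-2, -7), (9, 4) — 2 points.

2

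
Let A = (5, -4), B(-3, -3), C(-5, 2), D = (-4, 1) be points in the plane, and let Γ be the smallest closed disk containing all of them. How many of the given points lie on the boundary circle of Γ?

A smallest enclosing disk is always determined by at most three of the input points on its boundary.
The farthest pair is A–C with squared distance 136. The circle on this segment as diameter has centre (0, -1) and r² = 136/4 = 34.
Check B: distance² to centre = 13 ≤ 34, so it lies inside.
All remaining points lie in this disk, and no smaller disk contains both endpoints, so this is the minimum enclosing circle.
The points at distance exactly r from the centre are A, C — 2 points.

2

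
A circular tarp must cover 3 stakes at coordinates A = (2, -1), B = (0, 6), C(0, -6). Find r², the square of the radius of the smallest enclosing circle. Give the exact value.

Side lengths²: AB² = 53, AC² = 29, BC² = 144.
Since BC² = 144 ≥ 53 + 29 = 82, the angle opposite BC is not acute, so the smallest enclosing circle has BC as diameter.
Centre = midpoint of BC = (0, 0), r² = 144/4 = 36.

36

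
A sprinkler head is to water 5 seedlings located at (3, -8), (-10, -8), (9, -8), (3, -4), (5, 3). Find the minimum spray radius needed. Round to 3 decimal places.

A smallest enclosing disk is always determined by at most three of the input points on its boundary.
The minimum enclosing circle is determined by three boundary points: (-10, -8), (9, -8), (5, 3).
Their circumcentre is (-0.5, -115/22) with r² = 23701/242.
The farthest remaining point (3, -8) is at distance² 4825/242 ≤ 23701/242.
r = √(23701/242) ≈ 9.896.

9.896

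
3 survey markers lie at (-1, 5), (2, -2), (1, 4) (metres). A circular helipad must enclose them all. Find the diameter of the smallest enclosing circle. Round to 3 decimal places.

Call the three points A, B, C in the order given.
Side lengths²: AB² = 58, AC² = 5, BC² = 37.
Since AB² = 58 ≥ 37 + 5 = 42, the angle opposite AB is not acute, so the smallest enclosing circle has AB as diameter.
Centre = midpoint of AB = (0.5, 1.5), r² = 58/4 = 14.5.
Diameter = 2r = 2√(14.5) ≈ 7.616.

7.616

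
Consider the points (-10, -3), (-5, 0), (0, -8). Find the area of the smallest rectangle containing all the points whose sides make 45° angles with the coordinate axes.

60

In coordinates u = x + y, v = x − y the rectangle is axis-aligned; the map (x,y)→(u,v) scales areas by 2.
u-values: -13, -5, -8; range = -5 − (-13) = 8.
v-values: -7, -5, 8; range = 8 − (-7) = 15.
Area = (8 × 15) / 2 = 60.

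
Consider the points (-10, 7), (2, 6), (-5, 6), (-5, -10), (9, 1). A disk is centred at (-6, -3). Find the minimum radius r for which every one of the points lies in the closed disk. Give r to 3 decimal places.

The required radius is the distance from (-6, -3) to the farthest point.
Squared distances: 116, 145, 82, 50, 241.
Maximum is 241, attained at (9, 1).
r = √241 ≈ 15.524.

15.524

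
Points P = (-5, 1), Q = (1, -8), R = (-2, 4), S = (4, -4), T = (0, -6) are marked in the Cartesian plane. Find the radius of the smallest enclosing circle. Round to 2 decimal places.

The farthest pair is Q–R with squared distance 153. The circle on this segment as diameter has centre (-0.5, -2) and r² = 153/4 = 38.25.
Check P: distance² to centre = 29.25 ≤ 38.25, so it lies inside.
All remaining points lie in this disk, and no smaller disk contains both endpoints, so this is the minimum enclosing circle.
r = √(38.25) ≈ 6.18.

6.18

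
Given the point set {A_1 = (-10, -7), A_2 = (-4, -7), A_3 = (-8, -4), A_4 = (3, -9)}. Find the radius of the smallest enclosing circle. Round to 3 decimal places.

The farthest pair is A_1–A_4 with squared distance 173. The circle on this segment as diameter has centre (-3.5, -8) and r² = 173/4 = 43.25.
Check A_2: distance² to centre = 1.25 ≤ 43.25, so it lies inside.
All remaining points lie in this disk, and no smaller disk contains both endpoints, so this is the minimum enclosing circle.
r = √(43.25) ≈ 6.576.

6.576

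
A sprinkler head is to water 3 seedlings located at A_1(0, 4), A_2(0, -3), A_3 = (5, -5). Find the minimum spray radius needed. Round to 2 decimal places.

5.15

Side lengths²: A_1A_2² = 49, A_1A_3² = 106, A_2A_3² = 29.
Since A_1A_3² = 106 ≥ 49 + 29 = 78, the angle opposite A_1A_3 is not acute, so the smallest enclosing circle has A_1A_3 as diameter.
Centre = midpoint of A_1A_3 = (2.5, -0.5), r² = 106/4 = 26.5.
r = √(26.5) ≈ 5.15.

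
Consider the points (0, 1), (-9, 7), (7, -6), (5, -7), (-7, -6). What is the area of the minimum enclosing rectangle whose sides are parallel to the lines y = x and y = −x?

203

In coordinates u = x + y, v = x − y the rectangle is axis-aligned; the map (x,y)→(u,v) scales areas by 2.
u-values: 1, -2, 1, -2, -13; range = 1 − (-13) = 14.
v-values: -1, -16, 13, 12, -1; range = 13 − (-16) = 29.
Area = (14 × 29) / 2 = 203.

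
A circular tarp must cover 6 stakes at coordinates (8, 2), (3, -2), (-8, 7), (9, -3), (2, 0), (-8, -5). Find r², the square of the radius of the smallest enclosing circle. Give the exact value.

A smallest enclosing disk is always determined by at most three of the input points on its boundary.
The minimum enclosing circle is determined by three boundary points: (-8, 7), (9, -3), (-8, -5).
Their circumcentre is (-3/34, 1) with r² = 113977/1156.
The farthest remaining point (8, 2) is at distance² 76781/1156 ≤ 113977/1156.

113977/1156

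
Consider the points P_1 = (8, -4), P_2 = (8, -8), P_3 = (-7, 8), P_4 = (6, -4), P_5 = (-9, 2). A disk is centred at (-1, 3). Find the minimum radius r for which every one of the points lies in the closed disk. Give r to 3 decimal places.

14.213

The required radius is the distance from (-1, 3) to the farthest point.
Squared distances: 130, 202, 61, 98, 65.
Maximum is 202, attained at P_2.
r = √202 ≈ 14.213.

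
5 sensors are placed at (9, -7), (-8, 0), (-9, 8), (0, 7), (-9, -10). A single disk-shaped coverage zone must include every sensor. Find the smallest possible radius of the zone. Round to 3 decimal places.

By Welzl's lemma the MEC is supported by two points (diametrically opposite) or three points (on a circumcircle).
The minimum enclosing circle is determined by three boundary points: (9, -7), (-9, 8), (-9, -10).
Their circumcentre is (-1.25, -1) with r² = 141.0625.
The farthest remaining point (0, 7) is at distance² 65.5625 ≤ 141.0625.
r = √(141.0625) ≈ 11.877.

11.877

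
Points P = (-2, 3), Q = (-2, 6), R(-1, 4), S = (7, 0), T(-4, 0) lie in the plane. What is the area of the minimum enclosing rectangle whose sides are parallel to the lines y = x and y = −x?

82.5

In coordinates u = x + y, v = x − y the rectangle is axis-aligned; the map (x,y)→(u,v) scales areas by 2.
u-values: 1, 4, 3, 7, -4; range = 7 − (-4) = 11.
v-values: -5, -8, -5, 7, -4; range = 7 − (-8) = 15.
Area = (11 × 15) / 2 = 82.5.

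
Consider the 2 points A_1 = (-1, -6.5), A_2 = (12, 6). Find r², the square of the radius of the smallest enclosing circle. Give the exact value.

81.3125

The smallest circle enclosing two points has them as diameter endpoints.
Centre = midpoint = (5.5, -0.25); r² = |A_1A_2|²/4 = 325.25/4 = 81.3125.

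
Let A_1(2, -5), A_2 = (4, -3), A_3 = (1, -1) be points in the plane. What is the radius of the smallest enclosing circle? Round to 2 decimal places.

Side lengths²: A_1A_2² = 8, A_1A_3² = 17, A_2A_3² = 13.
Since A_1A_3² = 17 < 13 + 8 = 21, the triangle is acute, so the smallest enclosing circle is the circumcircle.
Circumcentre = (1.9, -2.9), r² = 4.42.
r = √(4.42) ≈ 2.10.

2.10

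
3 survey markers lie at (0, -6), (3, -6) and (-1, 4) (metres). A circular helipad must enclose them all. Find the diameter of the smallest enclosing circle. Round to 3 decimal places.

Call the three points A, B, C in the order given.
Side lengths²: AB² = 9, AC² = 101, BC² = 116.
Since BC² = 116 ≥ 101 + 9 = 110, the angle opposite BC is not acute, so the smallest enclosing circle has BC as diameter.
Centre = midpoint of BC = (1, -1), r² = 116/4 = 29.
Diameter = 2r = 2√29 ≈ 10.770.

10.770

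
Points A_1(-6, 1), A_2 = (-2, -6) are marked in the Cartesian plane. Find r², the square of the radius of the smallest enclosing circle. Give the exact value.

16.25

The smallest circle enclosing two points has them as diameter endpoints.
Centre = midpoint = (-4, -2.5); r² = |A_1A_2|²/4 = 65/4 = 16.25.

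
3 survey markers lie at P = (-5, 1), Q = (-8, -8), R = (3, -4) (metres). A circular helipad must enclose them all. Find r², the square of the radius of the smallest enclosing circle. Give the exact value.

Side lengths²: PQ² = 90, PR² = 89, QR² = 137.
Since QR² = 137 < 90 + 89 = 179, the triangle is acute, so the smallest enclosing circle is the circumcircle.
Circumcentre = (-173/58, -271/58), r² = 60965/1682.

60965/1682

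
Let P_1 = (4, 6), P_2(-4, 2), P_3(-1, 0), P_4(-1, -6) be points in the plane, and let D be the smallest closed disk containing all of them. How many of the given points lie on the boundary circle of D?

The farthest pair is P_1–P_4 with squared distance 169. The circle on this segment as diameter has centre (1.5, 0) and r² = 169/4 = 42.25.
Check P_2: distance² to centre = 34.25 ≤ 42.25, so it lies inside.
All remaining points lie in this disk, and no smaller disk contains both endpoints, so this is the minimum enclosing circle.
The points at distance exactly r from the centre are P_1, P_4 — 2 points.

2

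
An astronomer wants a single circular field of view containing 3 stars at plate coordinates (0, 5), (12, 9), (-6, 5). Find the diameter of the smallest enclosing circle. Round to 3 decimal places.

18.439

Call the three points A, B, C in the order given.
Side lengths²: AB² = 160, AC² = 36, BC² = 340.
Since BC² = 340 ≥ 160 + 36 = 196, the angle opposite BC is not acute, so the smallest enclosing circle has BC as diameter.
Centre = midpoint of BC = (3, 7), r² = 340/4 = 85.
Diameter = 2r = 2√85 ≈ 18.439.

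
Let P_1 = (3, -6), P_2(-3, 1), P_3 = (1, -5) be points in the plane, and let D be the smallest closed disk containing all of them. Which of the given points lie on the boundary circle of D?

P_1, P_2

Side lengths²: P_1P_2² = 85, P_1P_3² = 5, P_2P_3² = 52.
Since P_1P_2² = 85 ≥ 52 + 5 = 57, the angle opposite P_1P_2 is not acute, so the smallest enclosing circle has P_1P_2 as diameter.
Centre = midpoint of P_1P_2 = (0, -2.5), r² = 85/4 = 21.25.
The points at distance exactly r from the centre are P_1, P_2 — 2 points.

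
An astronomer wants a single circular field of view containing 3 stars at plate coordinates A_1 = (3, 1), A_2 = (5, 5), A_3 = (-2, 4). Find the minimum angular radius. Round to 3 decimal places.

Side lengths²: A_1A_2² = 20, A_1A_3² = 34, A_2A_3² = 50.
Since A_2A_3² = 50 < 34 + 20 = 54, the triangle is acute, so the smallest enclosing circle is the circumcircle.
Circumcentre = (20/13, 55/13), r² = 2125/169.
r = √(2125/169) ≈ 3.546.

3.546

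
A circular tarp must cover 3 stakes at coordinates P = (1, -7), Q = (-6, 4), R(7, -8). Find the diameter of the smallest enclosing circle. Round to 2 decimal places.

Side lengths²: PQ² = 170, PR² = 37, QR² = 313.
Since QR² = 313 ≥ 170 + 37 = 207, the angle opposite QR is not acute, so the smallest enclosing circle has QR as diameter.
Centre = midpoint of QR = (0.5, -2), r² = 313/4 = 78.25.
Diameter = 2r = 2√(78.25) ≈ 17.69.

17.69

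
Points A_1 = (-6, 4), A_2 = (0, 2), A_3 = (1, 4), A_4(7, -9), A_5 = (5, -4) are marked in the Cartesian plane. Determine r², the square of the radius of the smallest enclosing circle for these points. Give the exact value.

84.5

The minimum enclosing circle of a finite set is fixed by two of the points (as a diameter) or three (as a circumcircle).
The farthest pair is A_1–A_4 with squared distance 338. The circle on this segment as diameter has centre (0.5, -2.5) and r² = 338/4 = 84.5.
Check A_2: distance² to centre = 20.5 ≤ 84.5, so it lies inside.
All remaining points lie in this disk, and no smaller disk contains both endpoints, so this is the minimum enclosing circle.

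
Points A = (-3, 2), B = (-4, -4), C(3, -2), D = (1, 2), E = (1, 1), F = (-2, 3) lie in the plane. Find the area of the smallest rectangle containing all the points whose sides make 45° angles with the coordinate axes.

55

In coordinates u = x + y, v = x − y the rectangle is axis-aligned; the map (x,y)→(u,v) scales areas by 2.
u-values: -1, -8, 1, 3, 2, 1; range = 3 − (-8) = 11.
v-values: -5, 0, 5, -1, 0, -5; range = 5 − (-5) = 10.
Area = (11 × 10) / 2 = 55.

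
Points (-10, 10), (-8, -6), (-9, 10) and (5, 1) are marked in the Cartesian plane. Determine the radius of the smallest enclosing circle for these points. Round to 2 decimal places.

9.38

A smallest enclosing disk is always determined by at most three of the input points on its boundary.
The minimum enclosing circle is determined by three boundary points: (-10, 10), (-8, -6), (5, 1).
Their circumcentre is (-157/37, 96/37) with r² = 120445/1369.
The farthest remaining point (-9, 10) is at distance² 106052/1369 ≤ 120445/1369.
r = √(120445/1369) ≈ 9.38.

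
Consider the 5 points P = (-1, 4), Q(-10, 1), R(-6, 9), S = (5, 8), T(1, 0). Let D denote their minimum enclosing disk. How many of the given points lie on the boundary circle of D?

By Welzl's lemma the MEC is supported by two points (diametrically opposite) or three points (on a circumcircle).
The farthest pair is Q–S with squared distance 274. The circle on this segment as diameter has centre (-2.5, 4.5) and r² = 274/4 = 68.5.
Check P: distance² to centre = 2.5 ≤ 68.5, so it lies inside.
All remaining points lie in this disk, and no smaller disk contains both endpoints, so this is the minimum enclosing circle.
The points at distance exactly r from the centre are Q, S — 2 points.

2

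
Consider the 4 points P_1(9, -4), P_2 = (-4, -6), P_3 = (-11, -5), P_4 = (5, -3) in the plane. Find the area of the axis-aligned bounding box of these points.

x ranges over [-11, 9], width 20.
y ranges over [-6, -3], height 3.
Area = 20 × 3 = 60.

60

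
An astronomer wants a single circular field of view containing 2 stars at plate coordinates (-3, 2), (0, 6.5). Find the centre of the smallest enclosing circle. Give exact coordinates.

The smallest circle enclosing two points has them as diameter endpoints.
Centre = midpoint = (-1.5, 4.25); r² = |(-3, 2)−(0, 6.5)|²/4 = 29.25/4 = 7.3125.
Centre = (-1.5, 4.25).

(-1.5, 4.25)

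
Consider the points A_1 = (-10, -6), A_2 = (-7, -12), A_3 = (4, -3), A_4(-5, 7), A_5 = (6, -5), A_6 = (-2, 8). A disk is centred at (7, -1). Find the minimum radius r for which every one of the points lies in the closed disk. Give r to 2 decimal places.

17.80

The required radius is the distance from (7, -1) to the farthest point.
Squared distances: 314, 317, 13, 208, 17, 162.
Maximum is 317, attained at A_2.
r = √317 ≈ 17.80.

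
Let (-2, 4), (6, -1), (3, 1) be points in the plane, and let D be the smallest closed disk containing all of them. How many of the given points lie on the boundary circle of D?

Call the three points A, B, C in the order given.
Side lengths²: AB² = 89, AC² = 34, BC² = 13.
Since AB² = 89 ≥ 34 + 13 = 47, the angle opposite AB is not acute, so the smallest enclosing circle has AB as diameter.
Centre = midpoint of AB = (2, 1.5), r² = 89/4 = 22.25.
The points at distance exactly r from the centre are (-2, 4), (6, -1) — 2 points.

2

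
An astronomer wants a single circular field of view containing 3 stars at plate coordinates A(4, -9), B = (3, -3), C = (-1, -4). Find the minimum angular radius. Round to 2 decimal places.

3.55

Side lengths²: AB² = 37, AC² = 50, BC² = 17.
Since AC² = 50 < 37 + 17 = 54, the triangle is acute, so the smallest enclosing circle is the circumcircle.
Circumcentre = (1.7, -6.3), r² = 12.58.
r = √(12.58) ≈ 3.55.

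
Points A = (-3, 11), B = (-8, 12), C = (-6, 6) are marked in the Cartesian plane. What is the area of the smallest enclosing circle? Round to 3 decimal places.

35.423

Side lengths²: AB² = 26, AC² = 34, BC² = 40.
Since BC² = 40 < 34 + 26 = 60, the triangle is acute, so the smallest enclosing circle is the circumcircle.
Circumcentre = (-83/14, 131/14), r² = 1105/98.
Area = π·r² = π·1105/98 ≈ 35.423.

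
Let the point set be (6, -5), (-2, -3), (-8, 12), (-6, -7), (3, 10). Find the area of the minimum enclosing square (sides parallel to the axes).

The bounding box has width 14 and height 19.
An axis-aligned square enclosing the set must have side ≥ max(width, height).
So the minimum side is max(14, 19) = 19.
Area = 19² = 361.

361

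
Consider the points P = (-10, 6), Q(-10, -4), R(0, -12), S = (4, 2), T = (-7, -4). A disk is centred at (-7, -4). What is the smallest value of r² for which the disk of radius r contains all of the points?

157

The required radius is the distance from (-7, -4) to the farthest point.
Squared distances: 109, 9, 113, 157, 0.
Maximum is 157, attained at S.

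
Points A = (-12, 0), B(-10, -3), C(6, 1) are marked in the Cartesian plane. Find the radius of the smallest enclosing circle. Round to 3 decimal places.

9.014

Side lengths²: AB² = 13, AC² = 325, BC² = 272.
Since AC² = 325 ≥ 272 + 13 = 285, the angle opposite AC is not acute, so the smallest enclosing circle has AC as diameter.
Centre = midpoint of AC = (-3, 0.5), r² = 325/4 = 81.25.
r = √(81.25) ≈ 9.014.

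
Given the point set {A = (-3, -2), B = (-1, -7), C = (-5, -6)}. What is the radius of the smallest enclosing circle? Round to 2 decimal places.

Side lengths²: AB² = 29, AC² = 20, BC² = 17.
Since AB² = 29 < 20 + 17 = 37, the triangle is acute, so the smallest enclosing circle is the circumcircle.
Circumcentre = (-23/9, -85/18), r² = 2465/324.
r = √(2465/324) ≈ 2.76.

2.76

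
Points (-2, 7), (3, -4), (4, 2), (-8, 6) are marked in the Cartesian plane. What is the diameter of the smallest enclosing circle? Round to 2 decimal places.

14.87

The farthest pair is (3, -4)–(-8, 6) with squared distance 221. The circle on this segment as diameter has centre (-2.5, 1) and r² = 221/4 = 55.25.
Check (-2, 7): distance² to centre = 36.25 ≤ 55.25, so it lies inside.
All remaining points lie in this disk, and no smaller disk contains both endpoints, so this is the minimum enclosing circle.
Diameter = 2r = 2√(55.25) ≈ 14.87.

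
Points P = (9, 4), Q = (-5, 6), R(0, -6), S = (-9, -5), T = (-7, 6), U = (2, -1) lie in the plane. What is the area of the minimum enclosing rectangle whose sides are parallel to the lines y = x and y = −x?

256.5

In coordinates u = x + y, v = x − y the rectangle is axis-aligned; the map (x,y)→(u,v) scales areas by 2.
u-values: 13, 1, -6, -14, -1, 1; range = 13 − (-14) = 27.
v-values: 5, -11, 6, -4, -13, 3; range = 6 − (-13) = 19.
Area = (27 × 19) / 2 = 256.5.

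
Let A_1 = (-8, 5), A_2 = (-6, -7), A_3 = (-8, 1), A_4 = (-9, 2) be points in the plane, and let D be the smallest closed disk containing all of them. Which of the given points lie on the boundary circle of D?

The farthest pair is A_1–A_2 with squared distance 148. The circle on this segment as diameter has centre (-7, -1) and r² = 148/4 = 37.
Check A_3: distance² to centre = 5 ≤ 37, so it lies inside.
All remaining points lie in this disk, and no smaller disk contains both endpoints, so this is the minimum enclosing circle.
The points at distance exactly r from the centre are A_1, A_2 — 2 points.

A_1, A_2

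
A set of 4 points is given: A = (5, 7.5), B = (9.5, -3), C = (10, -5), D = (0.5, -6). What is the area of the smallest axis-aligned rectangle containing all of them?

x ranges over [0.5, 10], width 9.5.
y ranges over [-6, 7.5], height 13.5.
Area = 9.5 × 13.5 = 128.25.

128.25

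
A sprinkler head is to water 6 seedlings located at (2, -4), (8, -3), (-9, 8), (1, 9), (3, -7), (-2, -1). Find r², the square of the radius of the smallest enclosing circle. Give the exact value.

102.5

The farthest pair is (8, -3)–(-9, 8) with squared distance 410. The circle on this segment as diameter has centre (-0.5, 2.5) and r² = 410/4 = 102.5.
Check (2, -4): distance² to centre = 48.5 ≤ 102.5, so it lies inside.
All remaining points lie in this disk, and no smaller disk contains both endpoints, so this is the minimum enclosing circle.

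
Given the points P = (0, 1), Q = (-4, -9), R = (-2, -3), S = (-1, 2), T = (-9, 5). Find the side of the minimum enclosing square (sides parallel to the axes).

The bounding box has width 9 and height 14.
An axis-aligned square enclosing the set must have side ≥ max(width, height).
So the minimum side is max(9, 14) = 14.

14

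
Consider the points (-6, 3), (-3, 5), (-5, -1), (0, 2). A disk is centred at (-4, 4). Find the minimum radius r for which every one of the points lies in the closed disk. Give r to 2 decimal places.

5.10

The required radius is the distance from (-4, 4) to the farthest point.
Squared distances: 5, 2, 26, 20.
Maximum is 26, attained at (-5, -1).
r = √26 ≈ 5.10.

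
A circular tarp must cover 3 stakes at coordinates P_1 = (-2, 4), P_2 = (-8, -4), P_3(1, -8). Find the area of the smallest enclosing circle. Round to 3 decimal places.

Side lengths²: P_1P_2² = 100, P_1P_3² = 153, P_2P_3² = 97.
Since P_1P_3² = 153 < 100 + 97 = 197, the triangle is acute, so the smallest enclosing circle is the circumcircle.
Circumcentre = (-1.875, -2.34375), r² = 40.2587890625.
Area = π·r² = π·40.2587890625 ≈ 126.477.

126.477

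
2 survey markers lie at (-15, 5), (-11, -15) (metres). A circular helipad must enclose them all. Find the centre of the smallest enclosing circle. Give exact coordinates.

(-13, -5)

The smallest circle enclosing two points has them as diameter endpoints.
Centre = midpoint = (-13, -5); r² = |(-15, 5)−(-11, -15)|²/4 = 416/4 = 104.
Centre = (-13, -5).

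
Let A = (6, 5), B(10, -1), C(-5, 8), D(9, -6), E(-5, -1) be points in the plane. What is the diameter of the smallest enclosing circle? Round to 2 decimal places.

19.80

The minimum enclosing circle of a finite set is fixed by two of the points (as a diameter) or three (as a circumcircle).
The farthest pair is C–D with squared distance 392. The circle on this segment as diameter has centre (2, 1) and r² = 392/4 = 98.
Check A: distance² to centre = 32 ≤ 98, so it lies inside.
All remaining points lie in this disk, and no smaller disk contains both endpoints, so this is the minimum enclosing circle.
Diameter = 2r = 2√98 ≈ 19.80.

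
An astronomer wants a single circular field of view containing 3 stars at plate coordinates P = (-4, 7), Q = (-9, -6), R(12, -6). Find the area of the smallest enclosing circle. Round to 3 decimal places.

Side lengths²: PQ² = 194, PR² = 425, QR² = 441.
Since QR² = 441 < 425 + 194 = 619, the triangle is acute, so the smallest enclosing circle is the circumcircle.
Circumcentre = (1.5, -67/26), r² = 41225/338.
Area = π·r² = π·41225/338 ≈ 383.172.

383.172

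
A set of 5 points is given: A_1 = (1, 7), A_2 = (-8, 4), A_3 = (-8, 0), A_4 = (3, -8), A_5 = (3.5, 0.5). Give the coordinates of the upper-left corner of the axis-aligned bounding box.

x-range [-8, 3.5], y-range [-8, 7].
The upper-left corner is (-8, 7).

(-8, 7)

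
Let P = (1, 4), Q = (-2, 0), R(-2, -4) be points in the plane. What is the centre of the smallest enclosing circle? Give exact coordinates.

Side lengths²: PQ² = 25, PR² = 73, QR² = 16.
Since PR² = 73 ≥ 25 + 16 = 41, the angle opposite PR is not acute, so the smallest enclosing circle has PR as diameter.
Centre = midpoint of PR = (-0.5, 0), r² = 73/4 = 18.25.
Centre = (-0.5, 0).

(-0.5, 0)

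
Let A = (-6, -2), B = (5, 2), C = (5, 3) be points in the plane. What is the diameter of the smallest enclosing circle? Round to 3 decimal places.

12.083

Side lengths²: AB² = 137, AC² = 146, BC² = 1.
Since AC² = 146 ≥ 137 + 1 = 138, the angle opposite AC is not acute, so the smallest enclosing circle has AC as diameter.
Centre = midpoint of AC = (-0.5, 0.5), r² = 146/4 = 36.5.
Diameter = 2r = 2√(36.5) ≈ 12.083.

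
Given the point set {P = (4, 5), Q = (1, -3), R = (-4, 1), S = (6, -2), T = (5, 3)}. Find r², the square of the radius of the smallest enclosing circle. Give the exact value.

The minimum enclosing circle of a finite set is fixed by two of the points (as a diameter) or three (as a circumcircle).
The minimum enclosing circle is determined by three boundary points: P, R, S.
Their circumcentre is (1.28125, 0.4375) with r² = 28.2080078125.
The farthest remaining point T is at distance² 20.3955078125 ≤ 28.2080078125.

28.2080078125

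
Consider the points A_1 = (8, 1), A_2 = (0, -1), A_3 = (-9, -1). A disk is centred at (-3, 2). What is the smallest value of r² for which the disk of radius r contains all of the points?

The required radius is the distance from (-3, 2) to the farthest point.
Squared distances: 122, 18, 45.
Maximum is 122, attained at A_1.

122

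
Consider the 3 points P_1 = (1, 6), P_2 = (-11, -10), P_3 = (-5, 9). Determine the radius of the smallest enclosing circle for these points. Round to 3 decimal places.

Side lengths²: P_1P_2² = 400, P_1P_3² = 45, P_2P_3² = 397.
Since P_1P_2² = 400 < 397 + 45 = 442, the triangle is acute, so the smallest enclosing circle is the circumcircle.
Circumcentre = (-69/11, -23/22), r² = 49625/484.
r = √(49625/484) ≈ 10.126.

10.126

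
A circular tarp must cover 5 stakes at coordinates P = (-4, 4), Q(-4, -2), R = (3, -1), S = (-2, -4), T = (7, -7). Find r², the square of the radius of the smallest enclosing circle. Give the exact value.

By Welzl's lemma the MEC is supported by two points (diametrically opposite) or three points (on a circumcircle).
The farthest pair is P–T with squared distance 242. The circle on this segment as diameter has centre (1.5, -1.5) and r² = 242/4 = 60.5.
Check Q: distance² to centre = 30.5 ≤ 60.5, so it lies inside.
All remaining points lie in this disk, and no smaller disk contains both endpoints, so this is the minimum enclosing circle.

60.5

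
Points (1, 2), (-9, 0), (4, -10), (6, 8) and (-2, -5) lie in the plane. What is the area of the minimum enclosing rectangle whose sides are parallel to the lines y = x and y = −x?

264.5

In coordinates u = x + y, v = x − y the rectangle is axis-aligned; the map (x,y)→(u,v) scales areas by 2.
u-values: 3, -9, -6, 14, -7; range = 14 − (-9) = 23.
v-values: -1, -9, 14, -2, 3; range = 14 − (-9) = 23.
Area = (23 × 23) / 2 = 264.5.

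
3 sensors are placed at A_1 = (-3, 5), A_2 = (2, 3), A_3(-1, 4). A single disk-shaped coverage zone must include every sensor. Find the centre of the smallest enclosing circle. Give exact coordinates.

(-0.5, 4)

Side lengths²: A_1A_2² = 29, A_1A_3² = 5, A_2A_3² = 10.
Since A_1A_2² = 29 ≥ 10 + 5 = 15, the angle opposite A_1A_2 is not acute, so the smallest enclosing circle has A_1A_2 as diameter.
Centre = midpoint of A_1A_2 = (-0.5, 4), r² = 29/4 = 7.25.
Centre = (-0.5, 4).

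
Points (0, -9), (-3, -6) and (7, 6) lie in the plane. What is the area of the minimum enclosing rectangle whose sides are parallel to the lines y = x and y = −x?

88

In coordinates u = x + y, v = x − y the rectangle is axis-aligned; the map (x,y)→(u,v) scales areas by 2.
u-values: -9, -9, 13; range = 13 − (-9) = 22.
v-values: 9, 3, 1; range = 9 − 1 = 8.
Area = (22 × 8) / 2 = 88.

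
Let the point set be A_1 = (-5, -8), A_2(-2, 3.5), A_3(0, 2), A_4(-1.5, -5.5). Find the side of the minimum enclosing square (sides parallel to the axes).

11.5

The bounding box has width 5 and height 11.5.
An axis-aligned square enclosing the set must have side ≥ max(width, height).
So the minimum side is max(5, 11.5) = 11.5.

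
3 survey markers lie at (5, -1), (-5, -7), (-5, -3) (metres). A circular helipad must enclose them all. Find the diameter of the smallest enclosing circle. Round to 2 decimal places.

11.66

Call the three points A, B, C in the order given.
Side lengths²: AB² = 136, AC² = 104, BC² = 16.
Since AB² = 136 ≥ 104 + 16 = 120, the angle opposite AB is not acute, so the smallest enclosing circle has AB as diameter.
Centre = midpoint of AB = (0, -4), r² = 136/4 = 34.
Diameter = 2r = 2√34 ≈ 11.66.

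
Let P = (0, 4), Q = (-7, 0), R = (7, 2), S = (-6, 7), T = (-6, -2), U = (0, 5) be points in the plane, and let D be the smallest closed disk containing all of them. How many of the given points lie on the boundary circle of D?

3

A smallest enclosing disk is always determined by at most three of the input points on its boundary.
The minimum enclosing circle is determined by three boundary points: R, S, T.
Their circumcentre is (-7/26, 2.5) with r² = 17945/338.
The farthest remaining point Q is at distance² 17425/338 ≤ 17945/338.
The points at distance exactly r from the centre are R, S, T — 3 points.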